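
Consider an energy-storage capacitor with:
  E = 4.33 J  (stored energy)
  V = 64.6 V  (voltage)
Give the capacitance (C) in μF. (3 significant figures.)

Rearranging: C = 2E/V².
E = 4.33 J; V = 64.6 V.
C = 0.002075 F
0.002075 F × (1 μF / 1.000×10^-6 F) = 2075 μF

2080 μF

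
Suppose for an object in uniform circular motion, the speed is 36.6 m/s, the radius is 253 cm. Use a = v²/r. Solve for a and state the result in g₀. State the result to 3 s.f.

Directly: a = v²/r.
v = 36.6 m/s; r = 253 cm = 2.530 m.
a = 529.5 m/s²
529.5 m/s² × (1 g₀ / 9.807 m/s²) = 53.99 g₀

54.0 g₀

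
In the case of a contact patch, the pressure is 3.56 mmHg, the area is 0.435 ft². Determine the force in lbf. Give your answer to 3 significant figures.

4.31 lbf

Rearranging P = F/A for F: F = P·A.
P = 3.56 mmHg = 474.6 Pa; A = 0.435 ft² = 0.04041 m².
F = 19.18 N
19.18 N × (1 lbf / 4.448 N) = 4.312 lbf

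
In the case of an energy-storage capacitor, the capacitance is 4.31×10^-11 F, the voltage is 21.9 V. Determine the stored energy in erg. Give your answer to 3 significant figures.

0.103 erg

Directly: E = ½CV².
C = 4.31×10^-11 F; V = 21.9 V.
E = 1.034×10^-8 J
1.034×10^-8 J × (1 erg / 1.000×10^-7 J) = 0.1034 erg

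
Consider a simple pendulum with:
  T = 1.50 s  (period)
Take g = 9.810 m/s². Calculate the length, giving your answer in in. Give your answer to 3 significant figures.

22.0 in

Rearranging: L = g·(T/2π)².
T = 1.50 s; g = 9.810 m/s².
L = 0.5591 m
0.5591 m × (1 in / 0.02540 m) = 22.01 in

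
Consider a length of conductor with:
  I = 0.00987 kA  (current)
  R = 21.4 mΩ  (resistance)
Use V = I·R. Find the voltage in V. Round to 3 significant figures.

Directly: V = IR.
I = 0.00987 kA = 9.870 A; R = 21.4 mΩ = 0.02140 Ω.
V = 0.2112 V

0.211 V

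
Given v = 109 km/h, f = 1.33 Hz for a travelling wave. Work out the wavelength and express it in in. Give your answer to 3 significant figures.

896 in

Solving v = f·λ for λ: λ = v/f.
v = 109 km/h = 30.28 m/s; f = 1.33 Hz.
λ = 22.77 m
22.77 m × (1 in / 0.02540 m) = 896.3 in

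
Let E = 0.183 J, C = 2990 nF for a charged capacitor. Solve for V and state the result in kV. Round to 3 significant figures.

Rearranging E = ½C·V² for V: V = √(2E/C).
E = 0.183 J; C = 2990 nF = 2.990×10^-6 F.
V = 349.9 V
349.9 V × (1 kV / 1000 V) = 0.3499 kV

0.350 kV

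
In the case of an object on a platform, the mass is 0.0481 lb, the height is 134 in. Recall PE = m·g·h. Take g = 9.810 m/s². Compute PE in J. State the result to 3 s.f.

Directly: PE = mgh.
m = 0.0481 lb = 0.02182 kg; h = 134 in = 3.404 m; g = 9.810 m/s².
PE = 0.7285 J  (the unit combination reduces to kg·m²/s² = J)

0.728 J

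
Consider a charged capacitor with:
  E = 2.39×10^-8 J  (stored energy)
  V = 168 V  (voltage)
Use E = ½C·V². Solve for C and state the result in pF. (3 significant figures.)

1.69 pF

Rearranging E = ½C·V² for C: C = 2E/V².
E = 2.39×10^-8 J; V = 168 V.
C = 1.694×10^-12 F
1.694×10^-12 F × (1 pF / 1.000×10^-12 F) = 1.694 pF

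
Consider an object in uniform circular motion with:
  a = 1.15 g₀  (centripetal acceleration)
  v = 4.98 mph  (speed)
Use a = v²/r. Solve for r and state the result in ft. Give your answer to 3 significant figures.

Rearranging a = v²/r for r: r = v²/a.
a = 1.15 g₀ = 11.28 m/s²; v = 4.98 mph = 2.226 m/s.
r = 0.4395 m
0.4395 m × (1 ft / 0.3048 m) = 1.442 ft

1.44 ft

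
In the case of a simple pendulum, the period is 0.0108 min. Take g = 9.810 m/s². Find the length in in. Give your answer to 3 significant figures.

4.11 in

Solving T = 2π√(L/g) for L: L = g·(T/2π)².
T = 0.0108 min = 0.6480 s; g = 9.810 m/s².
L = 0.1043 m
0.1043 m × (1 in / 0.02540 m) = 4.108 in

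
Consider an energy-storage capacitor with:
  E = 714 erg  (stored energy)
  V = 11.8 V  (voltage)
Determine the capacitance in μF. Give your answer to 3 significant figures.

1.03 μF

Rearranging: C = 2E/V².
E = 714 erg = 7.140×10^-5 J; V = 11.8 V.
C = 1.026×10^-6 F
1.026×10^-6 F × (1 μF / 1.000×10^-6 F) = 1.026 μF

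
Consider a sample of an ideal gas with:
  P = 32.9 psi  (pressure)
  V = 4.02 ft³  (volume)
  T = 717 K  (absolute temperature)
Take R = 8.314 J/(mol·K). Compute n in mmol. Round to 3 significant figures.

From the ideal-gas law: n = PV/(RT).
P = 32.9 psi = 2.268×10^5 Pa; V = 4.02 ft³ = 0.1138 m³; T = 717 K; R = 8.314 J/(mol·K).
n = 4.332 mol
4.332 mol × (1 mmol / 0.001000 mol) = 4332 mmol

4330 mmol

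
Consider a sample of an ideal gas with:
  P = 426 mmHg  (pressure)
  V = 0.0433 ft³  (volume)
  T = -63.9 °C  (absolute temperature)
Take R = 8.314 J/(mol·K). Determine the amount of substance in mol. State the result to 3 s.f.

0.0400 mol

Rearranging PV = nRT for n: n = PV/(RT).
P = 426 mmHg = 56795 Pa; V = 0.0433 ft³ = 0.001226 m³; T = -63.9 °C = 209.2 K; R = 8.314 J/(mol·K).
n = 0.04003 mol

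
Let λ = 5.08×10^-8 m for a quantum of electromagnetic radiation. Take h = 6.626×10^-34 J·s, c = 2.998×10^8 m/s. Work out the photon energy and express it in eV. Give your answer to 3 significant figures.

24.4 eV

Directly: E = hc/λ.
λ = 5.08×10^-8 m; h = 6.626×10^-34 J·s; c = 2.998×10^8 m/s.
E = 3.910×10^-18 J
3.910×10^-18 J × (1 eV / 1.602×10^-19 J) = 24.41 eV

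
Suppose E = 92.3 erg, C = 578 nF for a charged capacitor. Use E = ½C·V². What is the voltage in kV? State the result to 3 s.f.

Solving E = ½C·V² for V: V = √(2E/C).
E = 92.3 erg = 9.230×10^-6 J; C = 578 nF = 5.780×10^-7 F.
V = 5.651 V
5.651 V × (1 kV / 1000 V) = 0.005651 kV

0.00565 kV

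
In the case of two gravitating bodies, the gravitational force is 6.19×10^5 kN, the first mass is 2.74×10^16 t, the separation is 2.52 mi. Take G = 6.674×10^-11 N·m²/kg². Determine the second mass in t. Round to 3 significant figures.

5570 t

Rearranging F = G·m₁·m₂/r² for m₂: m₂ = F·r²/(G·m₁).
F = 6.19×10^5 kN = 6.190×10^8 N; m₁ = 2.74×10^16 t = 2.740×10^19 kg; r = 2.52 mi = 4056 m; G = 6.674×10^-11 N·m²/kg².
m₂ = 5.567×10^6 kg
5.567×10^6 kg × (1 t / 1000 kg) = 5567 t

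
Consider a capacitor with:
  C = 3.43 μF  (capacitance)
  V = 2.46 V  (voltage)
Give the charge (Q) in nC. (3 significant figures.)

Rearranging C = Q/V for Q: Q = CV.
C = 3.43 μF = 3.430×10^-6 F; V = 2.46 V.
Q = 8.438×10^-6 C  (the unit combination reduces to A·s = C)
8.438×10^-6 C × (1 nC / 1.000×10^-9 C) = 8438 nC

8440 nC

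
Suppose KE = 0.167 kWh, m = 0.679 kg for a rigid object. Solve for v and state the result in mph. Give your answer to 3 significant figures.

2980 mph

Rearranging: v = √(2·KE/m).
KE = 0.167 kWh = 6.012×10^5 J; m = 0.679 kg.
v = 1331 m/s
1331 m/s × (1 mph / 0.4470 m/s) = 2977 mph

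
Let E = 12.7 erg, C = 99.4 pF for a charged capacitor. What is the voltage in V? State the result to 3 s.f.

160 V

Rearranging: V = √(2E/C).
E = 12.7 erg = 1.270×10^-6 J; C = 99.4 pF = 9.940×10^-11 F.
V = 159.9 V  (the unit combination reduces to kg·m²/(A·s³) = V)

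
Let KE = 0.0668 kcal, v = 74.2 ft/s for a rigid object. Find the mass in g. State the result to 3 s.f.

Solving KE = ½mv² for m: m = 2·KE/v².
KE = 0.0668 kcal = 279.5 J; v = 74.2 ft/s = 22.62 m/s.
m = 1.093 kg
1.093 kg × (1 g / 0.001000 kg) = 1093 g

1090 g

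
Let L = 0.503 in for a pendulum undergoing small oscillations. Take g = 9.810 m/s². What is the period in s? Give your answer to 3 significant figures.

Directly: T = 2π√(L/g).
L = 0.503 in = 0.01278 m; g = 9.810 m/s².
T = 0.2267 s

0.227 s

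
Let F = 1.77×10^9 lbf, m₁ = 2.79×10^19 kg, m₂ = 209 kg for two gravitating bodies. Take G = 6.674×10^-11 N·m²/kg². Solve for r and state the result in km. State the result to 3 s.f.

0.00703 km

Solving F = G·m₁·m₂/r² for r: r = √(G·m₁m₂/F).
F = 1.77×10^9 lbf = 7.873×10^9 N; m₁ = 2.79×10^19 kg; m₂ = 209 kg; G = 6.674×10^-11 N·m²/kg².
r = 7.031 m
7.031 m × (1 km / 1000 m) = 0.007031 km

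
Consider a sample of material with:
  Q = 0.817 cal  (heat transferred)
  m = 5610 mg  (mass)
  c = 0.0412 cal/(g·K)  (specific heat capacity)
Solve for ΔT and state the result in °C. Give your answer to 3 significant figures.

Rearranging: ΔT = Q/(m·c).
Q = 0.817 cal = 3.418 J; m = 5610 mg = 0.005610 kg; c = 0.0412 cal/(g·K) = 172.4 J/(kg·K).
ΔT = 3.535 K
Since 1 °C = 1 K, 3.535 °C.

3.53 °C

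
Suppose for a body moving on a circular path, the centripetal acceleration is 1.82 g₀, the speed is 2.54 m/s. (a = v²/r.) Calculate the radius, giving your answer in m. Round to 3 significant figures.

Rearranging a = v²/r for r: r = v²/a.
a = 1.82 g₀ = 17.85 m/s²; v = 2.54 m/s.
r = 0.3615 m

0.361 m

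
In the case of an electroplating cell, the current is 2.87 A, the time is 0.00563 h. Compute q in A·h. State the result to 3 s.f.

Directly: q = It.
I = 2.87 A; t = 0.00563 h = 20.27 s.
q = 58.17 C  (the unit combination reduces to A·s = C)
58.17 C × (1 A·h / 3600 C) = 0.01616 A·h

0.0162 A·h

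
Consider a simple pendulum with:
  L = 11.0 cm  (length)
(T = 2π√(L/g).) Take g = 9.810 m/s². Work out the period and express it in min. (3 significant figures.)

Directly: T = 2π√(L/g).
L = 11.0 cm = 0.1100 m; g = 9.810 m/s².
T = 0.6653 s
0.6653 s × (1 min / 60.00 s) = 0.01109 min

0.0111 min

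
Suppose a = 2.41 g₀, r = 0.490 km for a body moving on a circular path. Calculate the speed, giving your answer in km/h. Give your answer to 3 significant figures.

387 km/h

Rearranging a = v²/r for v: v = √(a·r).
a = 2.41 g₀ = 23.63 m/s²; r = 0.490 km = 490.0 m.
v = 107.6 m/s
107.6 m/s × (1 km/h / 0.2778 m/s) = 387.4 km/h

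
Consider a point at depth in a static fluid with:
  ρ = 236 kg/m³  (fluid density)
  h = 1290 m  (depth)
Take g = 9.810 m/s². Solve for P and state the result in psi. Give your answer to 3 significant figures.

Directly: P = ρgh.
ρ = 236 kg/m³; h = 1290 m; g = 9.810 m/s².
P = 2.987×10^6 Pa
2.987×10^6 Pa × (1 psi / 6895 Pa) = 433.2 psi

433 psi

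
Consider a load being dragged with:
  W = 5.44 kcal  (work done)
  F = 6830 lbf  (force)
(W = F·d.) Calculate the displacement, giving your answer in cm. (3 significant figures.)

Solving W = F·d for d: d = W/F.
W = 5.44 kcal = 22761 J; F = 6830 lbf = 30381 N.
d = 0.7492 m
0.7492 m × (1 cm / 0.01000 m) = 74.92 cm

74.9 cm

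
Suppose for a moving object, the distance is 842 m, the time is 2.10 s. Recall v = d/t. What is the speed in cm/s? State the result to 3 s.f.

v is given directly by: v = d/t.
d = 842 m; t = 2.10 s.
v = 401.0 m/s
401.0 m/s × (1 cm/s / 0.01000 m/s) = 40095 cm/s

40100 cm/s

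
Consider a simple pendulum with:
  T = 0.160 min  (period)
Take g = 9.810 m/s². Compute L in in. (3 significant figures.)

902 in

Solving T = 2π√(L/g) for L: L = g·(T/2π)².
T = 0.160 min = 9.600 s; g = 9.810 m/s².
L = 22.90 m
22.90 m × (1 in / 0.02540 m) = 901.6 in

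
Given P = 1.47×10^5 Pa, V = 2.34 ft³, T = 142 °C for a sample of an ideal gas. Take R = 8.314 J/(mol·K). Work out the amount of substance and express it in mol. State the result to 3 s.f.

Rearranging: n = PV/(RT).
P = 1.47×10^5 Pa; V = 2.34 ft³ = 0.06626 m³; T = 142 °C = 415.1 K; R = 8.314 J/(mol·K).
n = 2.822 mol

2.82 mol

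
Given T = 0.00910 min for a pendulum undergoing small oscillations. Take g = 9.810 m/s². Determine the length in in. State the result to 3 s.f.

Rearranging T = 2π√(L/g) for L: L = g·(T/2π)².
T = 0.00910 min = 0.5460 s; g = 9.810 m/s².
L = 0.07408 m
0.07408 m × (1 in / 0.02540 m) = 2.916 in

2.92 in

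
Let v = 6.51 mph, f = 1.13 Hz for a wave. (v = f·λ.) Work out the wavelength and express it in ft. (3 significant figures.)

8.45 ft

Rearranging: λ = v/f.
v = 6.51 mph = 2.910 m/s; f = 1.13 Hz.
λ = 2.575 m
2.575 m × (1 ft / 0.3048 m) = 8.450 ft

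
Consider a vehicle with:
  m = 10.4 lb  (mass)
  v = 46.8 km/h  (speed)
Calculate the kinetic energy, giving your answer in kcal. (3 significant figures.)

Directly: KE = ½mv².
m = 10.4 lb = 4.717 kg; v = 46.8 km/h = 13.00 m/s.
KE = 398.6 J
398.6 J × (1 kcal / 4184 J) = 0.09527 kcal

0.0953 kcal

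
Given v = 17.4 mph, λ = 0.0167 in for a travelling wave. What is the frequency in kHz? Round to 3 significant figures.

18.3 kHz

Rearranging v = f·λ for f: f = v/λ.
v = 17.4 mph = 7.778 m/s; λ = 0.0167 in = 4.242×10^-4 m.
f = 18338 Hz
18338 Hz × (1 kHz / 1000 Hz) = 18.34 kHz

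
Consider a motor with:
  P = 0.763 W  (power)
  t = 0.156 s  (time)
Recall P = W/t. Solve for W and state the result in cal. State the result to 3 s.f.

Rearranging P = W/t for W: W = P·t.
P = 0.763 W; t = 0.156 s.
W = 0.1190 J
0.1190 J × (1 cal / 4.184 J) = 0.02845 cal

0.0284 cal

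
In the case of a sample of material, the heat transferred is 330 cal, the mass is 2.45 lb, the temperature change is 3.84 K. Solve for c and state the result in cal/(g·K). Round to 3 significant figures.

0.0773 cal/(g·K)

Rearranging: c = Q/(m·ΔT).
Q = 330 cal = 1381 J; m = 2.45 lb = 1.111 kg; ΔT = 3.84 K.
c = 323.6 J/(kg·K)
323.6 J/(kg·K) × (1 cal/(g·K) / 4184 J/(kg·K)) = 0.07733 cal/(g·K)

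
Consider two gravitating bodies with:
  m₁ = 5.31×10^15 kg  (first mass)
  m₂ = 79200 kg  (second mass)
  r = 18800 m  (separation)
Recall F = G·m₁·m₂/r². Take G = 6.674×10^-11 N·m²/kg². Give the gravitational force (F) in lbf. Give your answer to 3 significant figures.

17.9 lbf

From Newton's law of gravitation: F = Gm₁m₂/r².
m₁ = 5.31×10^15 kg; m₂ = 79200 kg; r = 18800 m; G = 6.674×10^-11 N·m²/kg².
F = 79.41 N  (the unit combination reduces to kg·m/s² = N)
79.41 N × (1 lbf / 4.448 N) = 17.85 lbf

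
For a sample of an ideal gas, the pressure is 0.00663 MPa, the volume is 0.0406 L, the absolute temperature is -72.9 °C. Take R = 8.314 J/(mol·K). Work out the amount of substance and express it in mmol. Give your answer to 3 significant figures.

0.162 mmol

Solving PV = nRT for n: n = PV/(RT).
P = 0.00663 MPa = 6630 Pa; V = 0.0406 L = 4.060×10^-5 m³; T = -72.9 °C = 200.2 K; R = 8.314 J/(mol·K).
n = 1.617×10^-4 mol
1.617×10^-4 mol × (1 mmol / 0.001000 mol) = 0.1617 mmol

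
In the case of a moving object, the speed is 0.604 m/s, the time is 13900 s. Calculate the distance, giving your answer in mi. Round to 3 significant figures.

Rearranging: d = v·t.
v = 0.604 m/s; t = 13900 s.
d = 8396 m
8396 m × (1 mi / 1609 m) = 5.217 mi

5.22 mi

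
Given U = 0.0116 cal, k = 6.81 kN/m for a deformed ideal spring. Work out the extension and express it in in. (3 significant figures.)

0.149 in

Rearranging U = ½k·x² for x: x = √(2U/k).
U = 0.0116 cal = 0.04853 J; k = 6.81 kN/m = 6810 N/m.
x = 0.003775 m
0.003775 m × (1 in / 0.02540 m) = 0.1486 in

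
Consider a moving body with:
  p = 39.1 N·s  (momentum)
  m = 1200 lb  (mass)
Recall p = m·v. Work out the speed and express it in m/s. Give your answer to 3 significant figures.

Solving p = m·v for v: v = p/m.
p = 39.1 N·s = 39.10 kg·m/s; m = 1200 lb = 544.3 kg.
v = 0.07183 m/s

0.0718 m/s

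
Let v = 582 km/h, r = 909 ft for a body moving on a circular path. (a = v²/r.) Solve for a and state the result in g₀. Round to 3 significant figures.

9.62 g₀

Directly: a = v²/r.
v = 582 km/h = 161.7 m/s; r = 909 ft = 277.1 m.
a = 94.33 m/s²
94.33 m/s² × (1 g₀ / 9.807 m/s²) = 9.619 g₀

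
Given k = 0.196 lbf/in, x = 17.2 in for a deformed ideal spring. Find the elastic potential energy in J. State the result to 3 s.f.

Directly: U = ½kx².
k = 0.196 lbf/in = 34.32 N/m; x = 17.2 in = 0.4369 m.
U = 3.276 J

3.28 J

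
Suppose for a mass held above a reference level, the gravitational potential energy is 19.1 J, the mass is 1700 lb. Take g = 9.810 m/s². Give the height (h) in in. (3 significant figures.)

0.0994 in

Rearranging PE = m·g·h for h: h = PE/(m·g).
PE = 19.1 J; m = 1700 lb = 771.1 kg; g = 9.810 m/s².
h = 0.002525 m
0.002525 m × (1 in / 0.02540 m) = 0.09941 in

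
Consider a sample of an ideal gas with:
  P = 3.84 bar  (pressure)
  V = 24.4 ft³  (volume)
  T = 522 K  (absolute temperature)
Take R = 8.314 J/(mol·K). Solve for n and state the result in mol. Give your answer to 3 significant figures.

61.1 mol

Solving PV = nRT for n: n = PV/(RT).
P = 3.84 bar = 3.840×10^5 Pa; V = 24.4 ft³ = 0.6909 m³; T = 522 K; R = 8.314 J/(mol·K).
n = 61.13 mol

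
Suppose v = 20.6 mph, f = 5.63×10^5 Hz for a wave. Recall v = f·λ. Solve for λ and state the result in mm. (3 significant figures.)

Solving v = f·λ for λ: λ = v/f.
v = 20.6 mph = 9.209 m/s; f = 5.63×10^5 Hz.
λ = 1.636×10^-5 m
1.636×10^-5 m × (1 mm / 0.001000 m) = 0.01636 mm

0.0164 mm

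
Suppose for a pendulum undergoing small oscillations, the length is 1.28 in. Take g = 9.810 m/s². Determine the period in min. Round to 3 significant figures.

0.00603 min

T is given directly by: T = 2π√(L/g).
L = 1.28 in = 0.03251 m; g = 9.810 m/s².
T = 0.3617 s
0.3617 s × (1 min / 60.00 s) = 0.006029 min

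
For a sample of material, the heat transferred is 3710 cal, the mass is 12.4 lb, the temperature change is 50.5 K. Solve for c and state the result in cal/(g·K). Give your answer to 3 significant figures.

Rearranging Q = m·c·ΔT for c: c = Q/(m·ΔT).
Q = 3710 cal = 15523 J; m = 12.4 lb = 5.625 kg; ΔT = 50.5 K.
c = 54.65 J/(kg·K)
54.65 J/(kg·K) × (1 cal/(g·K) / 4184 J/(kg·K)) = 0.01306 cal/(g·K)

0.0131 cal/(g·K)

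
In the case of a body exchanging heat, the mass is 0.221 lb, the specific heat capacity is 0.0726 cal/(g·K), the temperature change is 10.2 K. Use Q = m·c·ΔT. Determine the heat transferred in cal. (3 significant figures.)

74.2 cal

Q is given directly by: Q = mcΔT.
m = 0.221 lb = 0.1002 kg; c = 0.0726 cal/(g·K) = 303.8 J/(kg·K); ΔT = 10.2 K.
Q = 310.6 J  (the unit combination reduces to kg·m²/s² = J)
310.6 J × (1 cal / 4.184 J) = 74.23 cal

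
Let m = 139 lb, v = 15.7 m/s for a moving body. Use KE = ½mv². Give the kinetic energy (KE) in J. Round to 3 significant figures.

7770 J

Directly: KE = ½mv².
m = 139 lb = 63.05 kg; v = 15.7 m/s.
KE = 7771 J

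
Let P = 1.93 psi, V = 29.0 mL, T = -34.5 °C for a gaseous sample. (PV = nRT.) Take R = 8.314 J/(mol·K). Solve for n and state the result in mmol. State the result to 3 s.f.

0.194 mmol

From the ideal-gas law: n = PV/(RT).
P = 1.93 psi = 13307 Pa; V = 29.0 mL = 2.900×10^-5 m³; T = -34.5 °C = 238.6 K; R = 8.314 J/(mol·K).
n = 1.945×10^-4 mol
1.945×10^-4 mol × (1 mmol / 0.001000 mol) = 0.1945 mmol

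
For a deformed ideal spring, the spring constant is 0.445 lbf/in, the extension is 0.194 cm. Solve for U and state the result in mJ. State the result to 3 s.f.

0.147 mJ

Directly: U = ½kx².
k = 0.445 lbf/in = 77.93 N/m; x = 0.194 cm = 0.001940 m.
U = 1.467×10^-4 J  (the unit combination reduces to kg·m²/s² = J)
1.467×10^-4 J × (1 mJ / 0.001000 J) = 0.1467 mJ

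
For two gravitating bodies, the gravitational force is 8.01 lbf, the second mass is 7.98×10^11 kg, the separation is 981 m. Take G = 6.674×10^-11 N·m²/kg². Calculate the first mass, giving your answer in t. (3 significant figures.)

From Newton's law of gravitation: m₁ = F·r²/(G·m₂).
F = 8.01 lbf = 35.63 N; m₂ = 7.98×10^11 kg; r = 981 m; G = 6.674×10^-11 N·m²/kg².
m₁ = 6.438×10^5 kg
6.438×10^5 kg × (1 t / 1000 kg) = 643.8 t

644 t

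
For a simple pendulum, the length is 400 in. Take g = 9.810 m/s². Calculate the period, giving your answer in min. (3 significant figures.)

Directly: T = 2π√(L/g).
L = 400 in = 10.16 m; g = 9.810 m/s².
T = 6.394 s
6.394 s × (1 min / 60.00 s) = 0.1066 min

0.107 min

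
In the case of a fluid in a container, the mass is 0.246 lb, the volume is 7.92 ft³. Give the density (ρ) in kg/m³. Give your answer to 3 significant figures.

Directly: ρ = m/V.
m = 0.246 lb = 0.1116 kg; V = 7.92 ft³ = 0.2243 m³.
ρ = 0.4975 kg/m³

0.498 kg/m³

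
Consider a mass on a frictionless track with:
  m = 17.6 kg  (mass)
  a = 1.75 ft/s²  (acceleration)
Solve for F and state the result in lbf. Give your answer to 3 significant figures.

2.11 lbf

Directly: F = m·a.
m = 17.6 kg; a = 1.75 ft/s² = 0.5334 m/s².
F = 9.388 N
9.388 N × (1 lbf / 4.448 N) = 2.110 lbf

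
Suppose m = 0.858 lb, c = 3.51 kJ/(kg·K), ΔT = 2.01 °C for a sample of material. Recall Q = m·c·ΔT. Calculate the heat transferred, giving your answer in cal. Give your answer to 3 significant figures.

Q is given directly by: Q = mcΔT.
m = 0.858 lb = 0.3892 kg; c = 3.51 kJ/(kg·K) = 3510 J/(kg·K); ΔT = 2.01 °C = 2.010 K.
Q = 2746 J
2746 J × (1 cal / 4.184 J) = 656.2 cal

656 cal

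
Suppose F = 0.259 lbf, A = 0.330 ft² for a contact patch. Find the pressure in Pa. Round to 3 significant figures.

P is given directly by: P = F/A.
F = 0.259 lbf = 1.152 N; A = 0.330 ft² = 0.03066 m².
P = 37.58 Pa

37.6 Pa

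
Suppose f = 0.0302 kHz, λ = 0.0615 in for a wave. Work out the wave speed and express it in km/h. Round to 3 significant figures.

0.170 km/h

Directly: v = fλ.
f = 0.0302 kHz = 30.20 Hz; λ = 0.0615 in = 0.001562 m.
v = 0.04718 m/s
0.04718 m/s × (1 km/h / 0.2778 m/s) = 0.1698 km/h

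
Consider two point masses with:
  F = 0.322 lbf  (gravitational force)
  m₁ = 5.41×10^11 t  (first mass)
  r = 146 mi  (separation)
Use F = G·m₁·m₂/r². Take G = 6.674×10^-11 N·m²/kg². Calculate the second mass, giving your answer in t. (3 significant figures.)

Rearranging: m₂ = F·r²/(G·m₁).
F = 0.322 lbf = 1.432 N; m₁ = 5.41×10^11 t = 5.410×10^14 kg; r = 146 mi = 2.350×10^5 m; G = 6.674×10^-11 N·m²/kg².
m₂ = 2.190×10^6 kg
2.190×10^6 kg × (1 t / 1000 kg) = 2190 t

2190 t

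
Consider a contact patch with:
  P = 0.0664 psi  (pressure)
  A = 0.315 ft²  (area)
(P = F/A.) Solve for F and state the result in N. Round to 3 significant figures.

Rearranging: F = P·A.
P = 0.0664 psi = 457.8 Pa; A = 0.315 ft² = 0.02926 m².
F = 13.40 N  (the unit combination reduces to kg·m/s² = N)

13.4 N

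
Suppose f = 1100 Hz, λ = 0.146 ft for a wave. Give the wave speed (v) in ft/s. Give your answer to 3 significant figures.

v is given directly by: v = fλ.
f = 1100 Hz; λ = 0.146 ft = 0.04450 m.
v = 48.95 m/s
48.95 m/s × (1 ft/s / 0.3048 m/s) = 160.6 ft/s

161 ft/s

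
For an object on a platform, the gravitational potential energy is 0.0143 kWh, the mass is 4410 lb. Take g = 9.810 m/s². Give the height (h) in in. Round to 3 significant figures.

Rearranging PE = m·g·h for h: h = PE/(m·g).
PE = 0.0143 kWh = 51480 J; m = 4410 lb = 2000 kg; g = 9.810 m/s².
h = 2.623 m
2.623 m × (1 in / 0.02540 m) = 103.3 in

103 in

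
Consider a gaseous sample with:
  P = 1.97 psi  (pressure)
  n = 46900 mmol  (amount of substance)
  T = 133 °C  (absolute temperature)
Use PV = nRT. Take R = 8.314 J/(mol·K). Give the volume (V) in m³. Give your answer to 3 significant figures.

Rearranging: V = nRT/P.
P = 1.97 psi = 13583 Pa; n = 46900 mmol = 46.90 mol; T = 133 °C = 406.1 K; R = 8.314 J/(mol·K).
V = 11.66 m³

11.7 m³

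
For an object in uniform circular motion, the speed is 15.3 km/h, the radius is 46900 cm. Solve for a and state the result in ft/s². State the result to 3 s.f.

0.126 ft/s²

Directly: a = v²/r.
v = 15.3 km/h = 4.250 m/s; r = 46900 cm = 469.0 m.
a = 0.03851 m/s²
0.03851 m/s² × (1 ft/s² / 0.3048 m/s²) = 0.1264 ft/s²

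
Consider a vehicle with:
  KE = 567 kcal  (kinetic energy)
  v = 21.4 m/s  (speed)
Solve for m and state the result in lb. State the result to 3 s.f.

22800 lb

Solving KE = ½mv² for m: m = 2·KE/v².
KE = 567 kcal = 2.372×10^6 J; v = 21.4 m/s.
m = 10360 kg
10360 kg × (1 lb / 0.4536 kg) = 22841 lb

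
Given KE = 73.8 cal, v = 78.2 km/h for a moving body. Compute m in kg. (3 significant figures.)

1.31 kg

Solving KE = ½mv² for m: m = 2·KE/v².
KE = 73.8 cal = 308.8 J; v = 78.2 km/h = 21.72 m/s.
m = 1.309 kg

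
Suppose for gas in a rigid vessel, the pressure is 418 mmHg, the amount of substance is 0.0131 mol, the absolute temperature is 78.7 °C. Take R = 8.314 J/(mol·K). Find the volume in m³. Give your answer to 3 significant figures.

6.88×10^-4 m³

From the ideal-gas law: V = nRT/P.
P = 418 mmHg = 55729 Pa; n = 0.0131 mol; T = 78.7 °C = 351.8 K; R = 8.314 J/(mol·K).
V = 6.876×10^-4 m³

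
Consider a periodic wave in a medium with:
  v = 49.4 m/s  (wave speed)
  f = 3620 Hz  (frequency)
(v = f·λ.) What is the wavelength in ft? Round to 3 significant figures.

0.0448 ft

Solving v = f·λ for λ: λ = v/f.
v = 49.4 m/s; f = 3620 Hz.
λ = 0.01365 m
0.01365 m × (1 ft / 0.3048 m) = 0.04477 ft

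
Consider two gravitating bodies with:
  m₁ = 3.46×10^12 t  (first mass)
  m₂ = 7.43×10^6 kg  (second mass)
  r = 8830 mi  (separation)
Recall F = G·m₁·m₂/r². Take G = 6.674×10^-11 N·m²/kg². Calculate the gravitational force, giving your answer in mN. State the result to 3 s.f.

8.50 mN

From Newton's law of gravitation: F = Gm₁m₂/r².
m₁ = 3.46×10^12 t = 3.460×10^15 kg; m₂ = 7.43×10^6 kg; r = 8830 mi = 1.421×10^7 m; G = 6.674×10^-11 N·m²/kg².
F = 0.008496 N  (the unit combination reduces to kg·m/s² = N)
0.008496 N × (1 mN / 0.001000 N) = 8.496 mN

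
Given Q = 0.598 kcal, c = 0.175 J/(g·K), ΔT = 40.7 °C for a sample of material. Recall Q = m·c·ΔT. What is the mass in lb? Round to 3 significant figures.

0.774 lb

Rearranging Q = m·c·ΔT for m: m = Q/(c·ΔT).
Q = 0.598 kcal = 2502 J; c = 0.175 J/(g·K) = 175.0 J/(kg·K); ΔT = 40.7 °C = 40.70 K.
m = 0.3513 kg
0.3513 kg × (1 lb / 0.4536 kg) = 0.7745 lb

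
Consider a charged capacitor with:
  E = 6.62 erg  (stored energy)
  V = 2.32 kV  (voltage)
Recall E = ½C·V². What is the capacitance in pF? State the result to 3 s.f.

0.246 pF

Solving E = ½C·V² for C: C = 2E/V².
E = 6.62 erg = 6.620×10^-7 J; V = 2.32 kV = 2320 V.
C = 2.460×10^-13 F
2.460×10^-13 F × (1 pF / 1.000×10^-12 F) = 0.2460 pF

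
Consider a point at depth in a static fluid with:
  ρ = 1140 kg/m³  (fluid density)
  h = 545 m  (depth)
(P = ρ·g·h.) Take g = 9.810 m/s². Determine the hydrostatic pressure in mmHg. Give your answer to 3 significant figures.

Directly: P = ρgh.
ρ = 1140 kg/m³; h = 545 m; g = 9.810 m/s².
P = 6.095×10^6 Pa  (the unit combination reduces to kg/(m·s²) = Pa)
6.095×10^6 Pa × (1 mmHg / 133.3 Pa) = 45716 mmHg

45700 mmHg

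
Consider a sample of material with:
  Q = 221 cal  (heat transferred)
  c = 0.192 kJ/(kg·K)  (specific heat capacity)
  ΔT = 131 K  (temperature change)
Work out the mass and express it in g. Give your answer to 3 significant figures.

36.8 g

Solving Q = m·c·ΔT for m: m = Q/(c·ΔT).
Q = 221 cal = 924.7 J; c = 0.192 kJ/(kg·K) = 192.0 J/(kg·K); ΔT = 131 K.
m = 0.03676 kg
0.03676 kg × (1 g / 0.001000 kg) = 36.76 g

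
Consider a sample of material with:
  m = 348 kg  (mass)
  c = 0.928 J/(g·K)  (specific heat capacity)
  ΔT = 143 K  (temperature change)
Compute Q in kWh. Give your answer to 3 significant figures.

12.8 kWh

Q is given directly by: Q = mcΔT.
m = 348 kg; c = 0.928 J/(g·K) = 928.0 J/(kg·K); ΔT = 143 K.
Q = 4.618×10^7 J  (the unit combination reduces to kg·m²/s² = J)
4.618×10^7 J × (1 kWh / 3.600×10^6 J) = 12.83 kWh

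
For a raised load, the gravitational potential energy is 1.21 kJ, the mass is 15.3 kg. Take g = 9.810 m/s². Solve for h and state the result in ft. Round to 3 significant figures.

26.4 ft

Rearranging PE = m·g·h for h: h = PE/(m·g).
PE = 1.21 kJ = 1210 J; m = 15.3 kg; g = 9.810 m/s².
h = 8.062 m
8.062 m × (1 ft / 0.3048 m) = 26.45 ft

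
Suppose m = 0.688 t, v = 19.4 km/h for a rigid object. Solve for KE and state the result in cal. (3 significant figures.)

KE is given directly by: KE = ½mv².
m = 0.688 t = 688.0 kg; v = 19.4 km/h = 5.389 m/s.
KE = 9990 J
9990 J × (1 cal / 4.184 J) = 2388 cal

2390 cal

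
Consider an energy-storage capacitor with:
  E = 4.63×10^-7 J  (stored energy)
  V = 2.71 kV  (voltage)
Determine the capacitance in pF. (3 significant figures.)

0.126 pF

Rearranging E = ½C·V² for C: C = 2E/V².
E = 4.63×10^-7 J; V = 2.71 kV = 2710 V.
C = 1.261×10^-13 F
1.261×10^-13 F × (1 pF / 1.000×10^-12 F) = 0.1261 pF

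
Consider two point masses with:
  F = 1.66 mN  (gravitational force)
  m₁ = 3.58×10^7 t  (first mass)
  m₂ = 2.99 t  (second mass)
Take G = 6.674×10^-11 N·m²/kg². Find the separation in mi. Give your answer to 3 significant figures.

From Newton's law of gravitation: r = √(G·m₁m₂/F).
F = 1.66 mN = 0.001660 N; m₁ = 3.58×10^7 t = 3.580×10^10 kg; m₂ = 2.99 t = 2990 kg; G = 6.674×10^-11 N·m²/kg².
r = 2075 m
2075 m × (1 mi / 1609 m) = 1.289 mi

1.29 mi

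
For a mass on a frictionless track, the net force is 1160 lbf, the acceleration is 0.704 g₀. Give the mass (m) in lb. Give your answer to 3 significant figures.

1650 lb

From Newton's second law: m = F/a.
F = 1160 lbf = 5160 N; a = 0.704 g₀ = 6.904 m/s².
m = 747.4 kg
747.4 kg × (1 lb / 0.4536 kg) = 1648 lb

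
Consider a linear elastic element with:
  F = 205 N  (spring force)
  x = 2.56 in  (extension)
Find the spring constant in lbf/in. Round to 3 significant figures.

18.0 lbf/in

From Hooke's law: k = F/x.
F = 205 N; x = 2.56 in = 0.06502 m.
k = 3153 N/m
3153 N/m × (1 lbf/in / 175.1 N/m) = 18.00 lbf/in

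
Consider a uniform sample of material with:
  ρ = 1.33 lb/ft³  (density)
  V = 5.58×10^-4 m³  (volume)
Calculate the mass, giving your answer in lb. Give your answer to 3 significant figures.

Solving ρ = m/V for m: m = ρV.
ρ = 1.33 lb/ft³ = 21.30 kg/m³; V = 5.58×10^-4 m³.
m = 0.01189 kg
0.01189 kg × (1 lb / 0.4536 kg) = 0.02621 lb

0.0262 lb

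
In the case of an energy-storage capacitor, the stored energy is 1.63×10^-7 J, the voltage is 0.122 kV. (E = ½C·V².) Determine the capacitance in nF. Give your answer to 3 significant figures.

0.0219 nF

Rearranging E = ½C·V² for C: C = 2E/V².
E = 1.63×10^-7 J; V = 0.122 kV = 122.0 V.
C = 2.190×10^-11 F
2.190×10^-11 F × (1 nF / 1.000×10^-9 F) = 0.02190 nF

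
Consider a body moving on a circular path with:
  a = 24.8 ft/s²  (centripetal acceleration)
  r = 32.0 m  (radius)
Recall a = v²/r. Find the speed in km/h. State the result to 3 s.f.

56.0 km/h

Rearranging a = v²/r for v: v = √(a·r).
a = 24.8 ft/s² = 7.559 m/s²; r = 32.0 m.
v = 15.55 m/s
15.55 m/s × (1 km/h / 0.2778 m/s) = 55.99 km/h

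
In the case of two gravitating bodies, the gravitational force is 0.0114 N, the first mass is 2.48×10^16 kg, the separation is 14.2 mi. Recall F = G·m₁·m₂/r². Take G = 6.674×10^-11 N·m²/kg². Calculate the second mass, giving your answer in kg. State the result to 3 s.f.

3.60 kg

From Newton's law of gravitation: m₂ = F·r²/(G·m₁).
F = 0.0114 N; m₁ = 2.48×10^16 kg; r = 14.2 mi = 22853 m; G = 6.674×10^-11 N·m²/kg².
m₂ = 3.597 kg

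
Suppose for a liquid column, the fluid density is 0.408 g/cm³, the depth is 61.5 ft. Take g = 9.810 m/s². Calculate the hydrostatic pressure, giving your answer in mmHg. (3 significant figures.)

Directly: P = ρgh.
ρ = 0.408 g/cm³ = 408.0 kg/m³; h = 61.5 ft = 18.75 m; g = 9.810 m/s².
P = 75027 Pa  (the unit combination reduces to kg/(m·s²) = Pa)
75027 Pa × (1 mmHg / 133.3 Pa) = 562.8 mmHg

563 mmHg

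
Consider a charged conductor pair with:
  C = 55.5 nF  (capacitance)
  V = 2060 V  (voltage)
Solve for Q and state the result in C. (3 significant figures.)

Rearranging: Q = CV.
C = 55.5 nF = 5.550×10^-8 F; V = 2060 V.
Q = 1.143×10^-4 C

1.14×10^-4 C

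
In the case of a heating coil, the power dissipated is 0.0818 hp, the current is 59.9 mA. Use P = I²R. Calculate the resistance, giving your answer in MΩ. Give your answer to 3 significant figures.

0.0170 MΩ

Rearranging: R = P/I².
P = 0.0818 hp = 61.00 W; I = 59.9 mA = 0.05990 A.
R = 17001 Ω
17001 Ω × (1 MΩ / 1.000×10^6 Ω) = 0.01700 MΩ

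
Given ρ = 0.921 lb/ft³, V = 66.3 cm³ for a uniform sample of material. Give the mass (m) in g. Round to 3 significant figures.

Rearranging: m = ρV.
ρ = 0.921 lb/ft³ = 14.75 kg/m³; V = 66.3 cm³ = 6.630×10^-5 m³.
m = 9.781×10^-4 kg
9.781×10^-4 kg × (1 g / 0.001000 kg) = 0.9781 g

0.978 g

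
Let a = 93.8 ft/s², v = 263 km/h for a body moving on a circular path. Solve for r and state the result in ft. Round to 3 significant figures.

Rearranging: r = v²/a.
a = 93.8 ft/s² = 28.59 m/s²; v = 263 km/h = 73.06 m/s.
r = 186.7 m
186.7 m × (1 ft / 0.3048 m) = 612.5 ft

612 ft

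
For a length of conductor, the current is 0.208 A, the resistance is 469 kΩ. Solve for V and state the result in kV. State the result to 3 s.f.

97.6 kV

From Ohm's law: V = IR.
I = 0.208 A; R = 469 kΩ = 4.690×10^5 Ω.
V = 97552 V  (the unit combination reduces to kg·m²/(A·s³) = V)
97552 V × (1 kV / 1000 V) = 97.55 kV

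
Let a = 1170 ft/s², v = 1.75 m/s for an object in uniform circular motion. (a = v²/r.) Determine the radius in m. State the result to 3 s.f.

Solving a = v²/r for r: r = v²/a.
a = 1170 ft/s² = 356.6 m/s²; v = 1.75 m/s.
r = 0.008588 m

0.00859 m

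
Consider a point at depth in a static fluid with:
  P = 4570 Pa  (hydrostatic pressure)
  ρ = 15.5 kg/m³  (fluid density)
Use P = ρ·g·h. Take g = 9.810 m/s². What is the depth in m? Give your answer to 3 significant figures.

30.1 m

Solving P = ρ·g·h for h: h = P/(ρ·g).
P = 4570 Pa; ρ = 15.5 kg/m³; g = 9.810 m/s².
h = 30.05 m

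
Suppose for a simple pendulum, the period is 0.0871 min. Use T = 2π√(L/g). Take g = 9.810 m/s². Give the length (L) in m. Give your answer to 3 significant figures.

6.79 m

Rearranging: L = g·(T/2π)².
T = 0.0871 min = 5.226 s; g = 9.810 m/s².
L = 6.787 m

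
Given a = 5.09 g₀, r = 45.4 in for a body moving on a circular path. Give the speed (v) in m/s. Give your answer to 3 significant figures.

Rearranging: v = √(a·r).
a = 5.09 g₀ = 49.92 m/s²; r = 45.4 in = 1.153 m.
v = 7.587 m/s

7.59 m/s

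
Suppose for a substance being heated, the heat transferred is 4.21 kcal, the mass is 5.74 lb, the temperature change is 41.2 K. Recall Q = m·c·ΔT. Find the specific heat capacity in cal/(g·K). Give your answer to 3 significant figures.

Rearranging Q = m·c·ΔT for c: c = Q/(m·ΔT).
Q = 4.21 kcal = 17615 J; m = 5.74 lb = 2.604 kg; ΔT = 41.2 K.
c = 164.2 J/(kg·K)
164.2 J/(kg·K) × (1 cal/(g·K) / 4184 J/(kg·K)) = 0.03925 cal/(g·K)

0.0392 cal/(g·K)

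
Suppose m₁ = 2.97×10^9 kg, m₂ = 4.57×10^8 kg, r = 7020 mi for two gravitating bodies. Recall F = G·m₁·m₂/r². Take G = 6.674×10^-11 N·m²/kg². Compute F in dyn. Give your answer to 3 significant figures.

Directly: F = Gm₁m₂/r².
m₁ = 2.97×10^9 kg; m₂ = 4.57×10^8 kg; r = 7020 mi = 1.130×10^7 m; G = 6.674×10^-11 N·m²/kg².
F = 7.097×10^-7 N  (the unit combination reduces to kg·m/s² = N)
7.097×10^-7 N × (1 dyn / 1.000×10^-5 N) = 0.07097 dyn

0.0710 dyn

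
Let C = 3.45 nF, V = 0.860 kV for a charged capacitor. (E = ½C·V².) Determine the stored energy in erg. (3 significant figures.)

12800 erg

Directly: E = ½CV².
C = 3.45 nF = 3.450×10^-9 F; V = 0.860 kV = 860.0 V.
E = 0.001276 J
0.001276 J × (1 erg / 1.000×10^-7 J) = 12758 erg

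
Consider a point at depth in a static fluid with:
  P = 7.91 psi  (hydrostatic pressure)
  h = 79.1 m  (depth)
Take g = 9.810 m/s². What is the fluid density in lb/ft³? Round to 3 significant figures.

Solving P = ρ·g·h for ρ: ρ = P/(g·h).
P = 7.91 psi = 54538 Pa; h = 79.1 m; g = 9.810 m/s².
ρ = 70.28 kg/m³
70.28 kg/m³ × (1 lb/ft³ / 16.02 kg/m³) = 4.388 lb/ft³

4.39 lb/ft³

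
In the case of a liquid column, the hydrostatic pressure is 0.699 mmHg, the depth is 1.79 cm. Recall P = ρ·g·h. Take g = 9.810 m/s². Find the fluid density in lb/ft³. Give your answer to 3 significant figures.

Rearranging: ρ = P/(g·h).
P = 0.699 mmHg = 93.19 Pa; h = 1.79 cm = 0.01790 m; g = 9.810 m/s².
ρ = 530.7 kg/m³
530.7 kg/m³ × (1 lb/ft³ / 16.02 kg/m³) = 33.13 lb/ft³

33.1 lb/ft³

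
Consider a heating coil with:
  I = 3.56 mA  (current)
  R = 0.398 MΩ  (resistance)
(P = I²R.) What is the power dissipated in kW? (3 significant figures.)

P is given directly by: P = I²R.
I = 3.56 mA = 0.003560 A; R = 0.398 MΩ = 3.980×10^5 Ω.
P = 5.044 W
5.044 W × (1 kW / 1000 W) = 0.005044 kW

0.00504 kW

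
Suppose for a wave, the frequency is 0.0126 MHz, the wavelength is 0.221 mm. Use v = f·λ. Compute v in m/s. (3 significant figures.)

Directly: v = fλ.
f = 0.0126 MHz = 12600 Hz; λ = 0.221 mm = 2.210×10^-4 m.
v = 2.785 m/s

2.78 m/s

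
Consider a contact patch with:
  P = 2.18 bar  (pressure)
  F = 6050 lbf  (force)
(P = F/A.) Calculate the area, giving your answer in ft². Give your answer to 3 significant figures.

1.33 ft²

Solving P = F/A for A: A = F/P.
P = 2.18 bar = 2.180×10^5 Pa; F = 6050 lbf = 26912 N.
A = 0.1234 m²
0.1234 m² × (1 ft² / 0.09290 m²) = 1.329 ft²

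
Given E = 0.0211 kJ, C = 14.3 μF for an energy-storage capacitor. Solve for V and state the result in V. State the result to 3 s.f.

Solving E = ½C·V² for V: V = √(2E/C).
E = 0.0211 kJ = 21.10 J; C = 14.3 μF = 1.430×10^-5 F.
V = 1718 V  (the unit combination reduces to kg·m²/(A·s³) = V)

1720 V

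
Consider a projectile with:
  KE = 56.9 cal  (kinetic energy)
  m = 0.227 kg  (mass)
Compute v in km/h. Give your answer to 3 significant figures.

Rearranging: v = √(2·KE/m).
KE = 56.9 cal = 238.1 J; m = 0.227 kg.
v = 45.80 m/s
45.80 m/s × (1 km/h / 0.2778 m/s) = 164.9 km/h

165 km/h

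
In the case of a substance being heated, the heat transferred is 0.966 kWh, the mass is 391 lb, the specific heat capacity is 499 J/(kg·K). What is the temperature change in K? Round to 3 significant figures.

39.3 K

Solving Q = m·c·ΔT for ΔT: ΔT = Q/(m·c).
Q = 0.966 kWh = 3.478×10^6 J; m = 391 lb = 177.4 kg; c = 499 J/(kg·K).
ΔT = 39.29 K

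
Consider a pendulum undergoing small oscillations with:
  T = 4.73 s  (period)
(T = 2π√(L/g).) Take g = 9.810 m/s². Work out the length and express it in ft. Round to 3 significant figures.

Rearranging: L = g·(T/2π)².
T = 4.73 s; g = 9.810 m/s².
L = 5.559 m
5.559 m × (1 ft / 0.3048 m) = 18.24 ft

18.2 ft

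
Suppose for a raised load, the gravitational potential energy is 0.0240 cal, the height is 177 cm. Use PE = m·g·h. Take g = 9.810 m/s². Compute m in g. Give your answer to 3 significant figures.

5.78 g

Solving PE = m·g·h for m: m = PE/(g·h).
PE = 0.0240 cal = 0.1004 J; h = 177 cm = 1.770 m; g = 9.810 m/s².
m = 0.005783 kg
0.005783 kg × (1 g / 0.001000 kg) = 5.783 g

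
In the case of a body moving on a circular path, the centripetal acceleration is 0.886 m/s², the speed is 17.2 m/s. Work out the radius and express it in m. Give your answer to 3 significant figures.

334 m

Rearranging a = v²/r for r: r = v²/a.
a = 0.886 m/s²; v = 17.2 m/s.
r = 333.9 m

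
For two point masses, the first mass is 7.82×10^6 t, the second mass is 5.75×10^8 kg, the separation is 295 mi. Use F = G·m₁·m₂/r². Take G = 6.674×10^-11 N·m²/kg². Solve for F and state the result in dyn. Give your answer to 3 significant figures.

133 dyn

Directly: F = Gm₁m₂/r².
m₁ = 7.82×10^6 t = 7.820×10^9 kg; m₂ = 5.75×10^8 kg; r = 295 mi = 4.748×10^5 m; G = 6.674×10^-11 N·m²/kg².
F = 0.001331 N  (the unit combination reduces to kg·m/s² = N)
0.001331 N × (1 dyn / 1.000×10^-5 N) = 133.1 dyn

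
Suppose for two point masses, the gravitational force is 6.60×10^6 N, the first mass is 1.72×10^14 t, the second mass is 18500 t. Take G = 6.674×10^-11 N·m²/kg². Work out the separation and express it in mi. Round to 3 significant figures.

Rearranging F = G·m₁·m₂/r² for r: r = √(G·m₁m₂/F).
F = 6.60×10^6 N; m₁ = 1.72×10^14 t = 1.720×10^17 kg; m₂ = 18500 t = 1.850×10^7 kg; G = 6.674×10^-11 N·m²/kg².
r = 5672 m
5672 m × (1 mi / 1609 m) = 3.525 mi

3.52 mi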